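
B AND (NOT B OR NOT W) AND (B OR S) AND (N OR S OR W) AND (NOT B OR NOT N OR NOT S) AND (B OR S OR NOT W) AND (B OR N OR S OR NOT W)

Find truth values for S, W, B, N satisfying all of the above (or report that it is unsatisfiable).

S: False, W: False, B: True, N: True

Unit clause (B) forces B = True.
In (NOT B OR NOT W) only NOT W is left, so W = False.
Set S = False.
  then (N OR S OR W) forces N = True.
All clauses satisfied.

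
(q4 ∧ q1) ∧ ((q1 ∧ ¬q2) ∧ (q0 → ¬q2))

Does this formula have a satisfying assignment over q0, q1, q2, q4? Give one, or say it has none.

q0: True, q1: True, q2: False, q4: True

  q4 ∧ q1 = True
  (q1 ∧ ¬q2) ∧ (q0 → ¬q2) = True
    q1 ∧ ¬q2 = True
      ¬q2 = True
    q0 → ¬q2 = True
      ¬q2 = True
Both conjuncts True, so the formula holds.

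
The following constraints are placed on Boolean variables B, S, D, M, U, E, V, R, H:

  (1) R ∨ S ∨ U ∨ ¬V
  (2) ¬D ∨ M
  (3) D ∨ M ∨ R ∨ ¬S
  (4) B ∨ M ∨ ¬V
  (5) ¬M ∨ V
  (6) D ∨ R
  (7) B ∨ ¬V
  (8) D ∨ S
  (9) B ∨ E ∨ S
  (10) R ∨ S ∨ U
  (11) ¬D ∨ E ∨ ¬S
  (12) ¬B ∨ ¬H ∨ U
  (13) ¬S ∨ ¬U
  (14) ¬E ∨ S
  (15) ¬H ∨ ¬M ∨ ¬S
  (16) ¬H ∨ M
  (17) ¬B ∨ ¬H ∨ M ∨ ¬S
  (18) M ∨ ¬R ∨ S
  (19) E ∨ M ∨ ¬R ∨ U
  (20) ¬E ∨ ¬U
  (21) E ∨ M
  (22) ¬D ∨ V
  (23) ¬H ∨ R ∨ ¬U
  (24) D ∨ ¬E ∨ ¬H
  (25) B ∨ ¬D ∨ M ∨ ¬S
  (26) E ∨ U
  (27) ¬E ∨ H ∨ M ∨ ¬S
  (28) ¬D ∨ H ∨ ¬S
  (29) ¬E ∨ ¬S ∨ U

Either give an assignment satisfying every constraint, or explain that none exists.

Set B = True.
Set S = False.
  then (D ∨ S) forces D = True.
  then (¬E ∨ S) forces E = False.
  then (E ∨ M) forces M = True.
  then (¬D ∨ V) forces V = True.
  then (E ∨ U) forces U = True.
Set R = False.
  then (¬H ∨ R ∨ ¬U) forces H = False.
All clauses satisfied.

B=T; S=F; D=T; M=T; U=T; E=F; V=T; R=F; H=F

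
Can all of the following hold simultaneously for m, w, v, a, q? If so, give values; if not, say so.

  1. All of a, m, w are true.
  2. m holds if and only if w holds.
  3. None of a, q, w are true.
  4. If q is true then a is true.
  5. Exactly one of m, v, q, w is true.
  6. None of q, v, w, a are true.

Case w = True:
  Constraint (3) is violated (w=T) — contradiction.
Case w = False:
  Constraint (1) is violated (w=F) — contradiction.
Both cases fail — unsatisfiable.

No satisfying assignment exists.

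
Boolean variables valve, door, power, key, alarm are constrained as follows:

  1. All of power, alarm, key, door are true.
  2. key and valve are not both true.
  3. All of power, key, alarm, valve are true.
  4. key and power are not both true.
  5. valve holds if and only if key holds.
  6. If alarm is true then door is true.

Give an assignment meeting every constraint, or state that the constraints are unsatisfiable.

Case key = True:
  (1) forces power = True.
  Constraint (4) is violated (key=T, power=T) — contradiction.
Case key = False:
  Constraint (1) is violated (key=F) — contradiction.
Both cases fail — unsatisfiable.

UNSATISFIABLE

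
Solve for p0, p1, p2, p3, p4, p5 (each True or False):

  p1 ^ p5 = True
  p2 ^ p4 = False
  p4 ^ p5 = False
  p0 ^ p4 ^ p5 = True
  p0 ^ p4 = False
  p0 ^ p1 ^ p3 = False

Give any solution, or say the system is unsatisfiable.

p0 = True, p1 = False, p2 = True, p3 = True, p4 = True, p5 = True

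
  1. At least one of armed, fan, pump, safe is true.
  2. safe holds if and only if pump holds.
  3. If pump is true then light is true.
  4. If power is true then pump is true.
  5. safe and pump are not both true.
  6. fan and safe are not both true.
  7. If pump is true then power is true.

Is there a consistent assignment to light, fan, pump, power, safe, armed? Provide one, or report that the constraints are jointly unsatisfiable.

light = False, fan = True, pump = False, power = False, safe = False, armed = False

  (1) {armed, fan, pump, safe}: 1 true — at least one ✓
  (2) safe=F, pump=F — same ✓
  (3) pump=F ⇒ light: vacuous ✓
  (4) power=F ⇒ pump: vacuous ✓
  (5) safe=F, pump=F — not both ✓
  (6) fan=T, safe=F — not both ✓
  (7) pump=F ⇒ power: vacuous ✓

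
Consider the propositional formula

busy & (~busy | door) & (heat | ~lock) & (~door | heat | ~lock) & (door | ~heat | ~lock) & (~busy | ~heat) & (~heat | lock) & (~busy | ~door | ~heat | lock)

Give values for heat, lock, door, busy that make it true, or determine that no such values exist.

heat = False, lock = False, door = True, busy = True

Unit clause (busy) forces busy = True.
In (~busy | door) only door is left, so door = True.
In (~busy | ~heat) only ~heat is left, so heat = False.
In (heat | ~lock) only ~lock is left, so lock = False.
Check each clause:
  (busy): busy holds.
  (~busy | door): door holds.
  (heat | ~lock): ~lock holds.
  (~door | heat | ~lock): ~lock holds.
  (door | ~heat | ~lock): door holds.
  (~busy | ~heat): ~heat holds.
  (~heat | lock): ~heat holds.
  (~busy | ~door | ~heat | lock): ~heat holds.
All clauses satisfied.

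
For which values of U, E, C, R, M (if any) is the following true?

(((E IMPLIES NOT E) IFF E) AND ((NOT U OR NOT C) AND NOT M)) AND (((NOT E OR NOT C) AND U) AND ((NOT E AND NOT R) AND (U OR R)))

The conjunct (E IMPLIES NOT E) IFF E is unsatisfiable on its own:
  E=F: evaluates to False.
  E=T: evaluates to False.
So the whole conjunction is unsatisfiable.

The formula is unsatisfiable.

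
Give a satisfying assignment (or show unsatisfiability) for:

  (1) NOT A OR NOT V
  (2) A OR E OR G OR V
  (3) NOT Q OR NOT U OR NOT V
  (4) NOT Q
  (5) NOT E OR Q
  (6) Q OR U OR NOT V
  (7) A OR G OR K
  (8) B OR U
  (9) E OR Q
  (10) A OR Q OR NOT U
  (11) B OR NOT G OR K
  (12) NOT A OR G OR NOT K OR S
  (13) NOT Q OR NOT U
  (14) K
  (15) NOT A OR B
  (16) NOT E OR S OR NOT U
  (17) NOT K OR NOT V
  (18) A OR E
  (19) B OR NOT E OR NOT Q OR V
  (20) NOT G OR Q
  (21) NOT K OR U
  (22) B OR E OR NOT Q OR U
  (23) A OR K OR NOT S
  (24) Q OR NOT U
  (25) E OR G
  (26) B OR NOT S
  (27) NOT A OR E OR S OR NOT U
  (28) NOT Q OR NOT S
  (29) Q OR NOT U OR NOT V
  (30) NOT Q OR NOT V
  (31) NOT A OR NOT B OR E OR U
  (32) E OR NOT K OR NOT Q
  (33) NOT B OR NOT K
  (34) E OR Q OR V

No satisfying assignment exists.

Case Q = True:
  Clause (NOT Q) is falsified — contradiction.
Case Q = False:
  (NOT E OR Q) forces E = False.
  Clause (E OR Q) is falsified — contradiction.
Both cases fail, so the formula is unsatisfiable.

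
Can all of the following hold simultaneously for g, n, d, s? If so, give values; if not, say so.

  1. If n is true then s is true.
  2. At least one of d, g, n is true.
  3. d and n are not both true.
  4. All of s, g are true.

g: True, n: False, d: False, s: True

  (1) n=F ⇒ s: vacuous ✓
  (2) {d, g, n}: 1 true — at least one ✓
  (3) d=F, n=F — not both ✓
  (4) {s, g}: all 2 true ✓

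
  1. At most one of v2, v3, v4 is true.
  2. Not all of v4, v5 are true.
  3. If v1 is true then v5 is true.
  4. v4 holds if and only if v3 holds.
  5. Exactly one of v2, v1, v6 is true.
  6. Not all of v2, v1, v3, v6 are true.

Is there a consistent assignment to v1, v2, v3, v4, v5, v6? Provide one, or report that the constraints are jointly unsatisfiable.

v1=F, v2=T, v3=F, v4=F, v5=F, v6=F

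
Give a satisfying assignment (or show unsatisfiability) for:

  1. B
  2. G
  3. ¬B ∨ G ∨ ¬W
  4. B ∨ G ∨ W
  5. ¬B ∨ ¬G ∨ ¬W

Unit clause (B) forces B = True.
Unit clause (G) forces G = True.
In (¬B ∨ ¬G ∨ ¬W) only ¬W is left, so W = False.
Check each clause:
  (B): B holds.
  (G): G holds.
  (¬B ∨ G ∨ ¬W): G holds.
  (B ∨ G ∨ W): B holds.
  (¬B ∨ ¬G ∨ ¬W): ¬W holds.
All clauses satisfied.

W = False; G = True; B = True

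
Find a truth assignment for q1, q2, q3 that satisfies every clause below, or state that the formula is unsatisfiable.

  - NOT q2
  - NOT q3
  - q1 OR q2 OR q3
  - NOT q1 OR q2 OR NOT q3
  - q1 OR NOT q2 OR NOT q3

Unit clause (NOT q2) forces q2 = False.
Unit clause (NOT q3) forces q3 = False.
In (q1 OR q2 OR q3) only q1 is left, so q1 = True.
Check each clause:
  (NOT q2): NOT q2 holds.
  (NOT q3): NOT q3 holds.
  (q1 OR q2 OR q3): q1 holds.
  (NOT q1 OR q2 OR NOT q3): NOT q3 holds.
  (q1 OR NOT q2 OR NOT q3): q1 holds.
All clauses satisfied.

q1 = True; q2 = False; q3 = False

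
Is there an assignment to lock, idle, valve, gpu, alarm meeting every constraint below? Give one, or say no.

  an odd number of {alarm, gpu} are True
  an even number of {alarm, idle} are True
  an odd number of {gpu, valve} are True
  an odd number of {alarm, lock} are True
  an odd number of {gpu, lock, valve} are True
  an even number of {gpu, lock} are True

lock = False, idle = True, valve = True, gpu = False, alarm = True

{alarm, gpu}: 1 true → odd ✓
{alarm, idle}: 2 true → even ✓
{gpu, valve}: 1 true → odd ✓
{alarm, lock}: 1 true → odd ✓
{gpu, lock, valve}: 1 true → odd ✓
{gpu, lock}: 0 true → even ✓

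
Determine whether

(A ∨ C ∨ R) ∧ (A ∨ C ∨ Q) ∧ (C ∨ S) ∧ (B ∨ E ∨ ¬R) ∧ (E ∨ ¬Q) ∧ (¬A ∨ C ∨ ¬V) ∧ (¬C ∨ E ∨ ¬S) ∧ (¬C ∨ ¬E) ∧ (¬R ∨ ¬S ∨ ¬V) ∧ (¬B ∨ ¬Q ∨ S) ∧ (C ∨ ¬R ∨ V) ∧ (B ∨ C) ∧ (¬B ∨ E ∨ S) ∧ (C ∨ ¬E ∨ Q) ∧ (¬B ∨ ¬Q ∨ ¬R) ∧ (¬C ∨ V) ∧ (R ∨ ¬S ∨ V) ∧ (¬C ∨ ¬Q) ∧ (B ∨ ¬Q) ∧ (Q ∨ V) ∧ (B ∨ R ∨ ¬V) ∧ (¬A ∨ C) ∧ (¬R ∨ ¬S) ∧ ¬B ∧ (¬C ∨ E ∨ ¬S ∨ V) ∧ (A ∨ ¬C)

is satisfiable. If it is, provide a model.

Case B = True:
  Clause (¬B) is falsified — contradiction.
Case B = False:
  (B ∨ C) forces C = True.
  (¬C ∨ ¬E) forces E = False.
  (B ∨ E ∨ ¬R) forces R = False.
  (E ∨ ¬Q) forces Q = False.
  (¬C ∨ E ∨ ¬S) forces S = False.
  (¬C ∨ V) forces V = True.
  Clause (B ∨ R ∨ ¬V) is falsified — contradiction.
Both cases fail, so the formula is unsatisfiable.

No satisfying assignment exists.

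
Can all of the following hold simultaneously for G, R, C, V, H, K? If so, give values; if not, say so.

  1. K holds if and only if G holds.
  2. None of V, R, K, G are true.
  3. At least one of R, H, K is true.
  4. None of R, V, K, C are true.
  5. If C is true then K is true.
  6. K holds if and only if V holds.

G = False, R = False, C = False, V = False, H = True, K = False

  (1) K=F, G=F — same ✓
  (2) {V, R, K, G}: 0 true — none ✓
  (3) {R, H, K}: 1 true — at least one ✓
  (4) {R, V, K, C}: 0 true — none ✓
  (5) C=F ⇒ K: vacuous ✓
  (6) K=F, V=F — same ✓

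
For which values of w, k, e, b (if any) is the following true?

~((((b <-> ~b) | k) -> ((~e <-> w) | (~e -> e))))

w=F; k=T; e=F; b=T

  ~((((b <-> ~b) | k) -> ((~e <-> w) | (~e -> e)))) = True
    ((b <-> ~b) | k) -> ((~e <-> w) | (~e -> e)) = False
      (b <-> ~b) | k = True
        b <-> ~b = False
          ~b = False
      (~e <-> w) | (~e -> e) = False
        ~e <-> w = False
          ~e = True
        ~e -> e = False
          ~e = True
The formula evaluates to True.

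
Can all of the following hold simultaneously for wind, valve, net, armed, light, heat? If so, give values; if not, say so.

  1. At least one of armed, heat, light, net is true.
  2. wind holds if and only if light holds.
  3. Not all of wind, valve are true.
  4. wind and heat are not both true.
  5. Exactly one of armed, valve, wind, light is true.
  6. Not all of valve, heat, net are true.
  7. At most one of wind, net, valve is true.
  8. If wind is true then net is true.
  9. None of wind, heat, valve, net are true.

wind: False, valve: False, net: False, armed: True, light: False, heat: False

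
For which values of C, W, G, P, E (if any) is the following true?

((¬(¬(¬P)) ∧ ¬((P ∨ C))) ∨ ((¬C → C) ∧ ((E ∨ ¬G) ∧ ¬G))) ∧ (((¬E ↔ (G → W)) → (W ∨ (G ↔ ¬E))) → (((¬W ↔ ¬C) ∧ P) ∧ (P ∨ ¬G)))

C = True, W = False, G = False, P = True, E = False

  (¬(¬(¬P)) ∧ ¬((P ∨ C))) ∨ ((¬C → C) ∧ ((E ∨ ¬G) ∧ ¬G)) = True
    ¬(¬(¬P)) ∧ ¬((P ∨ C)) = False
      ¬(¬(¬P)) = False
        ¬(¬P) = True
          ¬P = False
      ¬((P ∨ C)) = False
        P ∨ C = True
    (¬C → C) ∧ ((E ∨ ¬G) ∧ ¬G) = True
      ¬C → C = True
        ¬C = False
      (E ∨ ¬G) ∧ ¬G = True
        E ∨ ¬G = True
          ¬G = True
        ¬G = True
  ((¬E ↔ (G → W)) → (W ∨ (G ↔ ¬E))) → (((¬W ↔ ¬C) ∧ P) ∧ (P ∨ ¬G)) = True
    (¬E ↔ (G → W)) → (W ∨ (G ↔ ¬E)) = False
      ¬E ↔ (G → W) = True
        ¬E = True
        G → W = True
      W ∨ (G ↔ ¬E) = False
        G ↔ ¬E = False
          ¬E = True
    ((¬W ↔ ¬C) ∧ P) ∧ (P ∨ ¬G) = False
      (¬W ↔ ¬C) ∧ P = False
        ¬W ↔ ¬C = False
          ¬W = True
          ¬C = False
      P ∨ ¬G = True
        ¬G = True
Both conjuncts True, so the formula holds.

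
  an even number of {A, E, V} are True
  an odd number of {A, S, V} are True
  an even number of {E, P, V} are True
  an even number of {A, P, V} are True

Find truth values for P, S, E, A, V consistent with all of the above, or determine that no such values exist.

P = True, S = False, E = True, A = True, V = False

{A, E, V}: 2 true → even ✓
{A, S, V}: 1 true → odd ✓
{E, P, V}: 2 true → even ✓
{A, P, V}: 2 true → even ✓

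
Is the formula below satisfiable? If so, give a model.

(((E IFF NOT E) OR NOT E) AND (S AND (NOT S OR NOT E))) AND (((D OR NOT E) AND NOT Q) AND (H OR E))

E=F, D=T, Q=F, H=T, S=T

  ((E IFF NOT E) OR NOT E) AND (S AND (NOT S OR NOT E)) = True
    (E IFF NOT E) OR NOT E = True
      E IFF NOT E = False
        NOT E = True
      NOT E = True
    S AND (NOT S OR NOT E) = True
      NOT S OR NOT E = True
        NOT S = False
        NOT E = True
  ((D OR NOT E) AND NOT Q) AND (H OR E) = True
    (D OR NOT E) AND NOT Q = True
      D OR NOT E = True
        NOT E = True
      NOT Q = True
    H OR E = True
Both conjuncts True, so the formula holds.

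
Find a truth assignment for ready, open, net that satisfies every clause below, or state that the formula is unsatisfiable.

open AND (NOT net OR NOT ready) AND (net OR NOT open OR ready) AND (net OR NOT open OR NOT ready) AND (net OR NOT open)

Unit clause (open) forces open = True.
In (net OR NOT open) only net is left, so net = True.
In (NOT net OR NOT ready) only NOT ready is left, so ready = False.
Check each clause:
  (open): open holds.
  (NOT net OR NOT ready): NOT ready holds.
  (net OR NOT open OR ready): net holds.
  (net OR NOT open OR NOT ready): net holds.
  (net OR NOT open): net holds.
All clauses satisfied.

ready=F; open=T; net=T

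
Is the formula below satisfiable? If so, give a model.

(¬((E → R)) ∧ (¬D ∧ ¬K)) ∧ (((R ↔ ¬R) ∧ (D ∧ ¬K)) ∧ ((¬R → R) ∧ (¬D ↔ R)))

The conjunct R ↔ ¬R is unsatisfiable on its own:
  R=F: evaluates to False.
  R=T: evaluates to False.
So the whole conjunction is unsatisfiable.

Unsatisfiable — no assignment works.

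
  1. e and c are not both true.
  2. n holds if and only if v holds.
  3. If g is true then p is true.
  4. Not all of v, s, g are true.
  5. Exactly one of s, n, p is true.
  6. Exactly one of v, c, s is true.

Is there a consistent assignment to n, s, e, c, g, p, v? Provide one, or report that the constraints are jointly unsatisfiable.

n = True, s = False, e = False, c = False, g = False, p = False, v = True

  (1) e=F, c=F — not both ✓
  (2) n=T, v=T — same ✓
  (3) g=F ⇒ p: vacuous ✓
  (4) {v, s, g}: 1/3 true — not all ✓
  (5) {s, n, p}: 1 true — exactly one ✓
  (6) {v, c, s}: 1 true — exactly one ✓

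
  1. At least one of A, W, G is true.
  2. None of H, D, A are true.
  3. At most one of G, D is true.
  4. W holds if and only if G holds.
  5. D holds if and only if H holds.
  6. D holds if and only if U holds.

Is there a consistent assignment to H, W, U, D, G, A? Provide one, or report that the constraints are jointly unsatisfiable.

H: False, W: True, U: False, D: False, G: True, A: False

  (1) {A, W, G}: 2 true — at least one ✓
  (2) {H, D, A}: 0 true — none ✓
  (3) {G, D}: 1 true — at most one ✓
  (4) W=T, G=T — same ✓
  (5) D=F, H=F — same ✓
  (6) D=F, U=F — same ✓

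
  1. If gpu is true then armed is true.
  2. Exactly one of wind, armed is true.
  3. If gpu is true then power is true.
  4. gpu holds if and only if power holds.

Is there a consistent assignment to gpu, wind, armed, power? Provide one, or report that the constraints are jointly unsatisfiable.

gpu: False, wind: False, armed: True, power: False

  (1) gpu=F ⇒ armed: vacuous ✓
  (2) {wind, armed}: 1 true — exactly one ✓
  (3) gpu=F ⇒ power: vacuous ✓
  (4) gpu=F, power=F — same ✓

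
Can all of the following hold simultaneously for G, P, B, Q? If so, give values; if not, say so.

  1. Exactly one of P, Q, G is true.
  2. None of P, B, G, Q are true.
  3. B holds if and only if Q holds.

Case G = True:
  Constraint (2) is violated (G=T) — contradiction.
Case G = False:
  (2) forces P = False.
  (1) with P=F, G=F forces Q = True.
  Constraint (2) is violated (Q=T) — contradiction.
Both cases fail — unsatisfiable.

Unsatisfiable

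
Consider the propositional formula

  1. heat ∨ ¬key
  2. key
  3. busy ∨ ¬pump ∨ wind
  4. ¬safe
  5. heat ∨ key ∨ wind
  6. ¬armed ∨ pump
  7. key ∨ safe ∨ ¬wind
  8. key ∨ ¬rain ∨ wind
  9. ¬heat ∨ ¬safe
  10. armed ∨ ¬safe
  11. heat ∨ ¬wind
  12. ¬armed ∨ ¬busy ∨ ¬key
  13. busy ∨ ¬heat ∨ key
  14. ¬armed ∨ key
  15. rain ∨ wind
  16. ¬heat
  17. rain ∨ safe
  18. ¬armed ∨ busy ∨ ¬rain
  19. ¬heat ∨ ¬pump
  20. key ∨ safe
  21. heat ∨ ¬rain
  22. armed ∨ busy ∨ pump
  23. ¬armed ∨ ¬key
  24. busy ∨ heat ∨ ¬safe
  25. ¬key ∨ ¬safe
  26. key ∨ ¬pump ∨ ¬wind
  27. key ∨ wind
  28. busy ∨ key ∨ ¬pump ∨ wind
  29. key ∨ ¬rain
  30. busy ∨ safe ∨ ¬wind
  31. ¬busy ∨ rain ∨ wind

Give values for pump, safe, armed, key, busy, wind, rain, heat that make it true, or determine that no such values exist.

Unsatisfiable

Case key = True:
  (heat ∨ ¬key) forces heat = True.
  Clause (¬heat) is falsified — contradiction.
Case key = False:
  Clause (key) is falsified — contradiction.
Both cases fail, so the formula is unsatisfiable.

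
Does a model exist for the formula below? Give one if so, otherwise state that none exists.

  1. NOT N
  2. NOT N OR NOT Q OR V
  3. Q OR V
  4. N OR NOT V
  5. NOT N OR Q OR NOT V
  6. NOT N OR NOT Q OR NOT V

Q=T, V=F, N=F

Unit clause (NOT N) forces N = False.
In (N OR NOT V) only NOT V is left, so V = False.
In (Q OR V) only Q is left, so Q = True.
Check each clause:
  (NOT N): NOT N holds.
  (NOT N OR NOT Q OR V): NOT N holds.
  (Q OR V): Q holds.
  (N OR NOT V): NOT V holds.
  (NOT N OR Q OR NOT V): NOT N holds.
  (NOT N OR NOT Q OR NOT V): NOT N holds.
All clauses satisfied.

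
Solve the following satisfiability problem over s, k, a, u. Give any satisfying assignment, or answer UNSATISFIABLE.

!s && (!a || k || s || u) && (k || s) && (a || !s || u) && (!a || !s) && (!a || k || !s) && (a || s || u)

s=F; k=T; a=T; u=F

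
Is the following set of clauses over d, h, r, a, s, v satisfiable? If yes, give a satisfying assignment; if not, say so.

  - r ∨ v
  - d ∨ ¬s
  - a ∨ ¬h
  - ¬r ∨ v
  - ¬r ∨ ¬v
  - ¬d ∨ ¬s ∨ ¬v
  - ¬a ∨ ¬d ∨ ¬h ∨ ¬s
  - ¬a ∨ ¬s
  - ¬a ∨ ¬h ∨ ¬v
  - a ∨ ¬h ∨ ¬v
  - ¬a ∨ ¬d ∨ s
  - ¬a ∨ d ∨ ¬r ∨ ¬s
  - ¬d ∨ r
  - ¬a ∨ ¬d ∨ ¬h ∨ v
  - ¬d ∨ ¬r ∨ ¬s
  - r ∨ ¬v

Unsatisfiable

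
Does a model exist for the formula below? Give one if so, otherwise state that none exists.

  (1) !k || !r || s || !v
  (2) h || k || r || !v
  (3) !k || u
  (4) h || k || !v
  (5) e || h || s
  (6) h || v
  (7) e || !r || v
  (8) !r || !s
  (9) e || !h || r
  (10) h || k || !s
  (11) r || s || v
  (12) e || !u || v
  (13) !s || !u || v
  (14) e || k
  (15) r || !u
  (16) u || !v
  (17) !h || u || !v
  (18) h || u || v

h: True, k: False, e: True, s: True, v: False, r: False, u: False

Set h = True.
Set k = False.
  then (e || k) forces e = True.
Set s = True.
  then (!r || !s) forces r = False.
  then (r || !u) forces u = False.
  then (u || !v) forces v = False.
All clauses satisfied.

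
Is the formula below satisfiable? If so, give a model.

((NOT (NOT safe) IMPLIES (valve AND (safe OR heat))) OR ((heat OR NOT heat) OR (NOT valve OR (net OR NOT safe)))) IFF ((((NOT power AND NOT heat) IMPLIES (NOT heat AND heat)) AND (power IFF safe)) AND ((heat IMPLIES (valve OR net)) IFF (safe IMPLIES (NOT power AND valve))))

heat = True, valve = False, net = False, power = True, safe = True

  ((NOT (NOT safe) IMPLIES (valve AND (safe OR heat))) OR ((heat OR NOT heat) OR (NOT valve OR (net OR NOT safe)))) IFF ((((NOT power AND NOT heat) IMPLIES (NOT heat AND heat)) AND (power IFF safe)) AND ((heat IMPLIES (valve OR net)) IFF (safe IMPLIES (NOT power AND valve)))) = True
    (NOT (NOT safe) IMPLIES (valve AND (safe OR heat))) OR ((heat OR NOT heat) OR (NOT valve OR (net OR NOT safe))) = True
      NOT (NOT safe) IMPLIES (valve AND (safe OR heat)) = False
        NOT (NOT safe) = True
          NOT safe = False
        valve AND (safe OR heat) = False
          safe OR heat = True
      (heat OR NOT heat) OR (NOT valve OR (net OR NOT safe)) = True
        heat OR NOT heat = True
          NOT heat = False
        NOT valve OR (net OR NOT safe) = True
          NOT valve = True
          net OR NOT safe = False
            NOT safe = False
    (((NOT power AND NOT heat) IMPLIES (NOT heat AND heat)) AND (power IFF safe)) AND ((heat IMPLIES (valve OR net)) IFF (safe IMPLIES (NOT power AND valve))) = True
      ((NOT power AND NOT heat) IMPLIES (NOT heat AND heat)) AND (power IFF safe) = True
        (NOT power AND NOT heat) IMPLIES (NOT heat AND heat) = True
          NOT power AND NOT heat = False
            NOT power = False
            NOT heat = False
          NOT heat AND heat = False
            NOT heat = False
        power IFF safe = True
      (heat IMPLIES (valve OR net)) IFF (safe IMPLIES (NOT power AND valve)) = True
        heat IMPLIES (valve OR net) = False
          valve OR net = False
        safe IMPLIES (NOT power AND valve) = False
          NOT power AND valve = False
            NOT power = False
The formula evaluates to True.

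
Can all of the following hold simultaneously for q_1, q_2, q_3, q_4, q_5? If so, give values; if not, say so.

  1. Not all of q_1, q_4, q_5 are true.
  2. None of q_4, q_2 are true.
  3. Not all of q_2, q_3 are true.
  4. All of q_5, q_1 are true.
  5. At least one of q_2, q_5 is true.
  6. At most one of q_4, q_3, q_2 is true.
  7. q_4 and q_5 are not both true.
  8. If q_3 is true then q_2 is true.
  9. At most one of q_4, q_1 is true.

q_1 = True; q_2 = False; q_3 = False; q_4 = False; q_5 = True

  (1) {q_1, q_4, q_5}: 2/3 true — not all ✓
  (2) {q_4, q_2}: 0 true — none ✓
  (3) {q_2, q_3}: 0/2 true — not all ✓
  (4) {q_5, q_1}: all 2 true ✓
  (5) {q_2, q_5}: 1 true — at least one ✓
  (6) {q_4, q_3, q_2}: 0 true — at most one ✓
  (7) q_4=F, q_5=T — not both ✓
  (8) q_3=F ⇒ q_2: vacuous ✓
  (9) {q_4, q_1}: 1 true — at most one ✓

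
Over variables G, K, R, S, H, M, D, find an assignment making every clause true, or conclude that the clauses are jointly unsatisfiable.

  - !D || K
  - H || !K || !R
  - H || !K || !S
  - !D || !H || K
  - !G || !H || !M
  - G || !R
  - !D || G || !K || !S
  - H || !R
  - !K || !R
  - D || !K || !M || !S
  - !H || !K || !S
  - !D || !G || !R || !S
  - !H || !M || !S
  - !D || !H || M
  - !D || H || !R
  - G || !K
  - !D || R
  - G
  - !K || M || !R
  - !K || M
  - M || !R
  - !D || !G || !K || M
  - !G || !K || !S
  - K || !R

G = True; K = False; R = False; S = True; H = True; M = False; D = False

Unit clause (G) forces G = True.
Set K = False.
  then (!D || K) forces D = False.
  then (K || !R) forces R = False.
Set S = True.
Set H = True.
  then (!G || !H || !M) forces M = False.
All clauses satisfied.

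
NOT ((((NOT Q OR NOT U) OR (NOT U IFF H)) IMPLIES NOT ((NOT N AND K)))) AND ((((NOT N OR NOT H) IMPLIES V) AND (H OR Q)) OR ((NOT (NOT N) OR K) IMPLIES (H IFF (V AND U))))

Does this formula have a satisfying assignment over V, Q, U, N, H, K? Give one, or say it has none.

V=T, Q=F, U=T, N=F, H=T, K=T

  NOT ((((NOT Q OR NOT U) OR (NOT U IFF H)) IMPLIES NOT ((NOT N AND K)))) = True
    ((NOT Q OR NOT U) OR (NOT U IFF H)) IMPLIES NOT ((NOT N AND K)) = False
      (NOT Q OR NOT U) OR (NOT U IFF H) = True
        NOT Q OR NOT U = True
          NOT Q = True
          NOT U = False
        NOT U IFF H = False
          NOT U = False
      NOT ((NOT N AND K)) = False
        NOT N AND K = True
          NOT N = True
  (((NOT N OR NOT H) IMPLIES V) AND (H OR Q)) OR ((NOT (NOT N) OR K) IMPLIES (H IFF (V AND U))) = True
    ((NOT N OR NOT H) IMPLIES V) AND (H OR Q) = True
      (NOT N OR NOT H) IMPLIES V = True
        NOT N OR NOT H = True
          NOT N = True
          NOT H = False
      H OR Q = True
    (NOT (NOT N) OR K) IMPLIES (H IFF (V AND U)) = True
      NOT (NOT N) OR K = True
        NOT (NOT N) = False
          NOT N = True
      H IFF (V AND U) = True
        V AND U = True
Both conjuncts True, so the formula holds.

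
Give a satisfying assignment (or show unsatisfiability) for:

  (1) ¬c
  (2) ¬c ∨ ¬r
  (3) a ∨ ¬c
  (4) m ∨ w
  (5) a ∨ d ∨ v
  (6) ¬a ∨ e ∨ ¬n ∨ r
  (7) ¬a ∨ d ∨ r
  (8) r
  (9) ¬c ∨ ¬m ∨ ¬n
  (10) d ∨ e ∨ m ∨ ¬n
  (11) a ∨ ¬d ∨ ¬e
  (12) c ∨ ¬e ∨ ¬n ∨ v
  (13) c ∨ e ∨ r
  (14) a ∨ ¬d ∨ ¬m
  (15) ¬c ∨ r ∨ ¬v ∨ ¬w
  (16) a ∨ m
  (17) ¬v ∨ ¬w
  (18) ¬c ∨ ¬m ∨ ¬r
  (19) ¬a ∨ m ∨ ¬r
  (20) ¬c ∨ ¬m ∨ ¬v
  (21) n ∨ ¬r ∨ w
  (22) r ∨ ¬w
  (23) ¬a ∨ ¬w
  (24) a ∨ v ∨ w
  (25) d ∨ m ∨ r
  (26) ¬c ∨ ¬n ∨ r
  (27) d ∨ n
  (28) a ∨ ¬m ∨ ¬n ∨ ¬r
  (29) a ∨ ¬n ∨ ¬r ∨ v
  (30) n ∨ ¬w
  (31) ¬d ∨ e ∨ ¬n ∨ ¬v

Unit clause (¬c) forces c = False.
Unit clause (r) forces r = True.
Set w = False.
  then (m ∨ w) forces m = True.
  then (n ∨ ¬r ∨ w) forces n = True.
  then (a ∨ ¬m ∨ ¬n ∨ ¬r) forces a = True.
Set v = True.
Set d = False.
Set e = True.
All clauses satisfied.

w = False; v = True; r = True; a = True; d = False; c = False; e = True; m = True; n = True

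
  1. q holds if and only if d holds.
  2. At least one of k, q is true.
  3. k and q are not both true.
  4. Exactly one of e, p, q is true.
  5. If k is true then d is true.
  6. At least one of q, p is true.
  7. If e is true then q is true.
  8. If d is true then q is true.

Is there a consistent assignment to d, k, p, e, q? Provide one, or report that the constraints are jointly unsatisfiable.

d = True; k = False; p = False; e = False; q = True

  (1) q=T, d=T — same ✓
  (2) {k, q}: 1 true — at least one ✓
  (3) k=F, q=T — not both ✓
  (4) {e, p, q}: 1 true — exactly one ✓
  (5) k=F ⇒ d: vacuous ✓
  (6) {q, p}: 1 true — at least one ✓
  (7) e=F ⇒ q: vacuous ✓
  (8) d=T ⇒ q: T ✓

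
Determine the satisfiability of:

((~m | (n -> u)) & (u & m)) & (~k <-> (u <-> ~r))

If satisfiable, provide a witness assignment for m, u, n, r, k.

m = True, u = True, n = True, r = True, k = True

  (~m | (n -> u)) & (u & m) = True
    ~m | (n -> u) = True
      ~m = False
      n -> u = True
    u & m = True
  ~k <-> (u <-> ~r) = True
    ~k = False
    u <-> ~r = False
      ~r = False
Both conjuncts True, so the formula holds.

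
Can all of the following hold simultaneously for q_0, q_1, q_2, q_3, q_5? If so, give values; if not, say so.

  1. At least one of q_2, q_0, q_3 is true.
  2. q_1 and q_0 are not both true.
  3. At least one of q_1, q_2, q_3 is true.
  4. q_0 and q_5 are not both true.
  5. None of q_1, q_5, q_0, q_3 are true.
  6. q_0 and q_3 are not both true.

q_0: False, q_1: False, q_2: True, q_3: False, q_5: False

  (1) {q_2, q_0, q_3}: 1 true — at least one ✓
  (2) q_1=F, q_0=F — not both ✓
  (3) {q_1, q_2, q_3}: 1 true — at least one ✓
  (4) q_0=F, q_5=F — not both ✓
  (5) {q_1, q_5, q_0, q_3}: 0 true — none ✓
  (6) q_0=F, q_3=F — not both ✓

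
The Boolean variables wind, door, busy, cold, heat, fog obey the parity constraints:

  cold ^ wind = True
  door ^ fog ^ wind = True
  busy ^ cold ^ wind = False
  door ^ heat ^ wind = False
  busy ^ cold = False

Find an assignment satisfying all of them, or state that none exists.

wind: False; door: False; busy: True; cold: True; heat: False; fog: True

cold ^ wind = T ^ F = True ✓
door ^ fog ^ wind = F ^ T ^ F = True ✓
busy ^ cold ^ wind = T ^ T ^ F = False ✓
door ^ heat ^ wind = F ^ F ^ F = False ✓
busy ^ cold = T ^ T = False ✓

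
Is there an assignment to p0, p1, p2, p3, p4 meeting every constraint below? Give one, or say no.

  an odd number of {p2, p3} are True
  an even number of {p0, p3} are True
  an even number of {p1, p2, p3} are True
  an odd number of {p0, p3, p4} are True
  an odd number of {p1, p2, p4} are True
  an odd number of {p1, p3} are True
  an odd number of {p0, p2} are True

p0: False, p1: True, p2: True, p3: False, p4: True

{p2, p3}: 1 true → odd ✓
{p0, p3}: 0 true → even ✓
{p1, p2, p3}: 2 true → even ✓
{p0, p3, p4}: 1 true → odd ✓
{p1, p2, p4}: 3 true → odd ✓
{p1, p3}: 1 true → odd ✓
{p0, p2}: 1 true → odd ✓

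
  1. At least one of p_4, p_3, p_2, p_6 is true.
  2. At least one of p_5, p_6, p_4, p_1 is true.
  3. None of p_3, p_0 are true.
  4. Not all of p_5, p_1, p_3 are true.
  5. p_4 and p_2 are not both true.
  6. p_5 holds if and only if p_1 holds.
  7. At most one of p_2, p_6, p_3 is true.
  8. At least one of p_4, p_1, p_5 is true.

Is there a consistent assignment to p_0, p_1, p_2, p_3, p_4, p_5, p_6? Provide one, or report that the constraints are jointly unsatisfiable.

p_0 = False, p_1 = False, p_2 = False, p_3 = False, p_4 = True, p_5 = False, p_6 = True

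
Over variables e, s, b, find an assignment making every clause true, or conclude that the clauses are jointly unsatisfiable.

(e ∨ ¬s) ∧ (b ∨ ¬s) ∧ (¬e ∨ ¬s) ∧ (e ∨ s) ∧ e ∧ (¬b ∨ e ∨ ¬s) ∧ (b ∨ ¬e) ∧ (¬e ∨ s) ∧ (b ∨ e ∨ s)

Unsatisfiable

Case e = True:
  (¬e ∨ ¬s) forces s = False.
  Clause (¬e ∨ s) is falsified — contradiction.
Case e = False:
  Clause (e) is falsified — contradiction.
Both cases fail, so the formula is unsatisfiable.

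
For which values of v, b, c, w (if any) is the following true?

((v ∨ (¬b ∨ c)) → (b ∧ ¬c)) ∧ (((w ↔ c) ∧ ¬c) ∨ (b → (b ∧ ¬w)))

v = False; b = True; c = False; w = False

  (v ∨ (¬b ∨ c)) → (b ∧ ¬c) = True
    v ∨ (¬b ∨ c) = False
      ¬b ∨ c = False
        ¬b = False
    b ∧ ¬c = True
      ¬c = True
  ((w ↔ c) ∧ ¬c) ∨ (b → (b ∧ ¬w)) = True
    (w ↔ c) ∧ ¬c = True
      w ↔ c = True
      ¬c = True
    b → (b ∧ ¬w) = True
      b ∧ ¬w = True
        ¬w = True
Both conjuncts True, so the formula holds.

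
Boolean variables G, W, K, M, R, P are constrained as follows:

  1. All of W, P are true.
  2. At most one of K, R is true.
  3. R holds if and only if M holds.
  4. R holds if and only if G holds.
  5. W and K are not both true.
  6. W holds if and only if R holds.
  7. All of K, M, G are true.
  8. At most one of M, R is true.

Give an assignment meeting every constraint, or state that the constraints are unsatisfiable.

No satisfying assignment exists.

Case K = True:
  (1) forces W = True.
  Constraint (5) is violated (W=T, K=T) — contradiction.
Case K = False:
  Constraint (7) is violated (K=F) — contradiction.
Both cases fail — unsatisfiable.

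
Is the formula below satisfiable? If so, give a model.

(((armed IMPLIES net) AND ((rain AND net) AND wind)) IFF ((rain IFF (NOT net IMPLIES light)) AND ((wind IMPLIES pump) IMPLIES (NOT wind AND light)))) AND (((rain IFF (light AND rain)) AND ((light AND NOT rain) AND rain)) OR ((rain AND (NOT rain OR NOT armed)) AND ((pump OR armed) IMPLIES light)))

rain=T; light=T; net=F; armed=F; pump=T; wind=T

  ((armed IMPLIES net) AND ((rain AND net) AND wind)) IFF ((rain IFF (NOT net IMPLIES light)) AND ((wind IMPLIES pump) IMPLIES (NOT wind AND light))) = True
    (armed IMPLIES net) AND ((rain AND net) AND wind) = False
      armed IMPLIES net = True
      (rain AND net) AND wind = False
        rain AND net = False
    (rain IFF (NOT net IMPLIES light)) AND ((wind IMPLIES pump) IMPLIES (NOT wind AND light)) = False
      rain IFF (NOT net IMPLIES light) = True
        NOT net IMPLIES light = True
          NOT net = True
      (wind IMPLIES pump) IMPLIES (NOT wind AND light) = False
        wind IMPLIES pump = True
        NOT wind AND light = False
          NOT wind = False
  ((rain IFF (light AND rain)) AND ((light AND NOT rain) AND rain)) OR ((rain AND (NOT rain OR NOT armed)) AND ((pump OR armed) IMPLIES light)) = True
    (rain IFF (light AND rain)) AND ((light AND NOT rain) AND rain) = False
      rain IFF (light AND rain) = True
        light AND rain = True
      (light AND NOT rain) AND rain = False
        light AND NOT rain = False
          NOT rain = False
    (rain AND (NOT rain OR NOT armed)) AND ((pump OR armed) IMPLIES light) = True
      rain AND (NOT rain OR NOT armed) = True
        NOT rain OR NOT armed = True
          NOT rain = False
          NOT armed = True
      (pump OR armed) IMPLIES light = True
        pump OR armed = True
Both conjuncts True, so the formula holds.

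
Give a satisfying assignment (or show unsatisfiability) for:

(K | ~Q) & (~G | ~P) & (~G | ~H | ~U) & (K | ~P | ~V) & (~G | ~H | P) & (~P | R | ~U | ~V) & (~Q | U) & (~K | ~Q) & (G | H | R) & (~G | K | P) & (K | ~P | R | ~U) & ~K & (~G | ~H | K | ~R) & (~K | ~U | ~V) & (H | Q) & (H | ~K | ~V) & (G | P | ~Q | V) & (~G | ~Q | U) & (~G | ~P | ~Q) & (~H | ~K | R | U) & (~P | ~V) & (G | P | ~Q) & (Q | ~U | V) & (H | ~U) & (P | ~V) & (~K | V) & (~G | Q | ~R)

Unit clause (~K) forces K = False.
In (K | ~Q) only ~Q is left, so Q = False.
In (H | Q) only H is left, so H = True.
Try V = True:
  (K | ~P | ~V) forces P = False.
  clause (P | ~V) is falsified — backtrack.
So V = False.
  then (Q | ~U | V) forces U = False.
Set R = False.
Set G = False.
Set P = True.
All clauses satisfied.

V=F; R=F; G=F; Q=F; K=F; P=T; H=T; U=F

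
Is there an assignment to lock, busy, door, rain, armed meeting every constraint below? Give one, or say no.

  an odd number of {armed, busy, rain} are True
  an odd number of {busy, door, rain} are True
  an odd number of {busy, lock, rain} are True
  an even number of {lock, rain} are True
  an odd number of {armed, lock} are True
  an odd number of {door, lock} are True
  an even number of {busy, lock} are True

Unsatisfiable

Adding constraints 1, 3, 5 mod 2: every variable appears an even number of times on the left, so the left side is 0.
But the right sides sum to 1 (mod 2). 0 ≠ 1 — the system is inconsistent.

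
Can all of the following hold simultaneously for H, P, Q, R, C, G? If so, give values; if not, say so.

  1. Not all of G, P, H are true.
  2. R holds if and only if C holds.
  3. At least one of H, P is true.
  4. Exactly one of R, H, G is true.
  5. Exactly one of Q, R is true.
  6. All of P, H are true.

H=T, P=T, Q=T, R=F, C=F, G=F

  (1) {G, P, H}: 2/3 true — not all ✓
  (2) R=F, C=F — same ✓
  (3) {H, P}: 2 true — at least one ✓
  (4) {R, H, G}: 1 true — exactly one ✓
  (5) {Q, R}: 1 true — exactly one ✓
  (6) {P, H}: all 2 true ✓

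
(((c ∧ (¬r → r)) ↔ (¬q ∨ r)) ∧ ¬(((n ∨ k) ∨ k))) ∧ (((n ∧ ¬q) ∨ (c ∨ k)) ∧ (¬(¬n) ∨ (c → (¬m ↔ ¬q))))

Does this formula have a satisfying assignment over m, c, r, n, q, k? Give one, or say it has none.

m = True, c = True, r = True, n = False, q = True, k = False

  ((c ∧ (¬r → r)) ↔ (¬q ∨ r)) ∧ ¬(((n ∨ k) ∨ k)) = True
    (c ∧ (¬r → r)) ↔ (¬q ∨ r) = True
      c ∧ (¬r → r) = True
        ¬r → r = True
          ¬r = False
      ¬q ∨ r = True
        ¬q = False
    ¬(((n ∨ k) ∨ k)) = True
      (n ∨ k) ∨ k = False
        n ∨ k = False
  ((n ∧ ¬q) ∨ (c ∨ k)) ∧ (¬(¬n) ∨ (c → (¬m ↔ ¬q))) = True
    (n ∧ ¬q) ∨ (c ∨ k) = True
      n ∧ ¬q = False
        ¬q = False
      c ∨ k = True
    ¬(¬n) ∨ (c → (¬m ↔ ¬q)) = True
      ¬(¬n) = False
        ¬n = True
      c → (¬m ↔ ¬q) = True
        ¬m ↔ ¬q = True
          ¬m = False
          ¬q = False
Both conjuncts True, so the formula holds.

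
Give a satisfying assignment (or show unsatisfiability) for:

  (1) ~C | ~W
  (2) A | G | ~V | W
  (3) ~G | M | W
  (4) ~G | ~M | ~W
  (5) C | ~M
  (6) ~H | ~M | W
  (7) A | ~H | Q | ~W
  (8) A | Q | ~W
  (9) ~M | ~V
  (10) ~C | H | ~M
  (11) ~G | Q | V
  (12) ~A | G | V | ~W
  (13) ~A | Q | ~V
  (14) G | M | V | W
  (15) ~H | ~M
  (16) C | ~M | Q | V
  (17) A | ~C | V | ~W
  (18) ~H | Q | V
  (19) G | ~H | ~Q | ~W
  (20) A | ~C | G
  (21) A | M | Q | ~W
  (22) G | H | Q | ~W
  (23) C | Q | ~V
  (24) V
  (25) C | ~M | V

Unit clause (V) forces V = True.
In (~M | ~V) only ~M is left, so M = False.
Set A = True.
  then (~A | Q | ~V) forces Q = True.
Set W = True.
  then (~C | ~W) forces C = False.
Set H = False.
Set G = True.
All clauses satisfied.

A: True; Q: True; W: True; V: True; H: False; M: False; C: False; G: True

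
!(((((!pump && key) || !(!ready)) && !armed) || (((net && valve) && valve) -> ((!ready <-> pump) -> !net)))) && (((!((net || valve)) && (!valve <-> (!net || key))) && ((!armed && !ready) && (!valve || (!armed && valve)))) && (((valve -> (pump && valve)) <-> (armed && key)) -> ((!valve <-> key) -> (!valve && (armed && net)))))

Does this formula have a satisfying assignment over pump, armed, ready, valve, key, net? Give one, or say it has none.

Case valve = True: the conjunct !((net || valve)) becomes !((net || True)) = False.
Case valve = False: the conjunct !(((((!pump && key) || !(!ready)) && !armed) || (((net && valve) && valve) -> ((!ready <-> pump) -> !net)))) becomes !(((((!pump && key) || !(!ready)) && !armed) || True)) = False.
Both cases fail — unsatisfiable.

UNSATISFIABLE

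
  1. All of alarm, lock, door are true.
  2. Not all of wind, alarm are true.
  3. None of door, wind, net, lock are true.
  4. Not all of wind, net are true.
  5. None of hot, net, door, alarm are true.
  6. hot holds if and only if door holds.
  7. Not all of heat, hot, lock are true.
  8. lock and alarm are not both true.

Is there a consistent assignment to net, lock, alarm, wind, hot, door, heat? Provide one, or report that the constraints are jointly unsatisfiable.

Case lock = True:
  Constraint (3) is violated (lock=T) — contradiction.
Case lock = False:
  Constraint (1) is violated (lock=F) — contradiction.
Both cases fail — unsatisfiable.

Unsatisfiable — no assignment works.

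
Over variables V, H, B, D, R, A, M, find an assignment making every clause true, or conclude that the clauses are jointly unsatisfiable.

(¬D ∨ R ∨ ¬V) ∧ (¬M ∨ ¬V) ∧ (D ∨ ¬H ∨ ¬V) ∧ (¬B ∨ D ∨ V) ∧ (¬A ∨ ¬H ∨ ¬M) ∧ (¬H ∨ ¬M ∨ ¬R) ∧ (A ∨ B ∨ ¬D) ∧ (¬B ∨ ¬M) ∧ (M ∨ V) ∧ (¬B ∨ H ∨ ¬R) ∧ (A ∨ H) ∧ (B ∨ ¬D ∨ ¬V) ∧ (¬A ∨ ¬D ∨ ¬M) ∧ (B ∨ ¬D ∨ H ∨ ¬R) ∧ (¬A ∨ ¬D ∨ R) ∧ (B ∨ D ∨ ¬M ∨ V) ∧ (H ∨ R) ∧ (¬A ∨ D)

V: True; H: True; B: True; D: True; R: True; A: True; M: False

Try V = False:
  (M ∨ V) forces M = True.
  (¬B ∨ ¬M) forces B = False.
  (B ∨ D ∨ ¬M ∨ V) forces D = True.
  (A ∨ B ∨ ¬D) forces A = True.
  clause (¬A ∨ ¬D ∨ ¬M) is falsified — backtrack.
So V = True.
  then (¬M ∨ ¬V) forces M = False.
Try H = False:
  (A ∨ H) forces A = True.
  (H ∨ R) forces R = True.
  (¬B ∨ H ∨ ¬R) forces B = False.
  (B ∨ ¬D ∨ ¬V) forces D = False.
  clause (¬A ∨ D) is falsified — backtrack.
So H = True.
  then (D ∨ ¬H ∨ ¬V) forces D = True.
  then (B ∨ ¬D ∨ ¬V) forces B = True.
  then (¬D ∨ R ∨ ¬V) forces R = True.
Set A = True.
All clauses satisfied.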